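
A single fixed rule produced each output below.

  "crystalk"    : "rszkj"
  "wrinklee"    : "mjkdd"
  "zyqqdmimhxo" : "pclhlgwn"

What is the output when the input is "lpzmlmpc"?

The transformation: shift every letter 1 place backward in the alphabet (wrapping around), then delete the first 3 characters.
For "lpzmlmpc" the result is "lklob".

lklob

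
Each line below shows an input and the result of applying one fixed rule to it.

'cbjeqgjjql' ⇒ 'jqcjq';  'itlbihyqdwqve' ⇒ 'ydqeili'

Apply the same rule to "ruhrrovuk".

Rule — keep every other character starting from the first (positions 1st, 3rd, 5th, ...), then move the first 3 characters to the end (rotate left by 3).
Applying both steps to "ruhrrovuk": "rhrvk", then "vkrhr".

vkrhr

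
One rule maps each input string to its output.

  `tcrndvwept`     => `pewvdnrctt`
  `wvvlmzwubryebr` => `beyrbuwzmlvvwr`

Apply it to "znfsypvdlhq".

hldvpysfnzq

Rule — move the last character to the front, then reverse the string.
Starting from "znfsypvdlhq": after the first operation, "qznfsypvdlh"; after the second, "hldvpysfnzq".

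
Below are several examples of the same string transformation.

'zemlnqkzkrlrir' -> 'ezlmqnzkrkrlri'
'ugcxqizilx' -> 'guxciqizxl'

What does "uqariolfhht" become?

The pattern: swap each adjacent pair of characters (1↔2, 3↔4, ...).
Doing the same to "uqariolfhht": "quraoiflhht".

quraoiflhht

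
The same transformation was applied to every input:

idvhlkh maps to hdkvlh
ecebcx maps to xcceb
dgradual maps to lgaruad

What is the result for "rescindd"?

dedsnci

Rule — take characters alternately from the front and the back (1st, last, 2nd, 2nd-last, ...), then delete the first character.
On "rescindd": the first step gives "rdedsnci", and the second then gives "dedsnci".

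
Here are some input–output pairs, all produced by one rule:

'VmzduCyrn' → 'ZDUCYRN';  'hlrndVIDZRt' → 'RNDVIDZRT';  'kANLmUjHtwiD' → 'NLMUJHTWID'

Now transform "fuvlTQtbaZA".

Looking at the pairs, the operation is to delete the first 2 characters, then convert every letter to uppercase.
Applying both steps to "fuvlTQtbaZA": "vlTQtbaZA", then "VLTQTBAZA".

VLTQTBAZA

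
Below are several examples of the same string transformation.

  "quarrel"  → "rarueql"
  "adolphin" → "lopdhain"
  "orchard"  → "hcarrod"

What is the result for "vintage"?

Rule — move the first 3 characters to the end (rotate left by 3), then take characters alternately from the front and the back (1st, last, 2nd, 2nd-last, ...).
Starting from "vintage": after the first operation, "tagevin"; after the second, "tnaigve".

tnaigve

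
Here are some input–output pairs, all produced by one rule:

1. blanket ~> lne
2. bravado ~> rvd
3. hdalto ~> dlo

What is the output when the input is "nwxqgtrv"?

wqtv

The pattern: keep every other character starting from the second (positions 2nd, 4th, 6th, ...).
"nwxqgtrv" → "wqtv".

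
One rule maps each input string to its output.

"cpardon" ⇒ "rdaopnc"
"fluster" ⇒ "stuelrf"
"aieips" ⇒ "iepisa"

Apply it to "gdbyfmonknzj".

omnfkynbzdjg

The pattern: take characters alternately from the front and the back (1st, last, 2nd, 2nd-last, ...), then reverse the string.
"gdbyfmonknzj" → "gjdzbnykfnmo" → "omnfkynbzdjg".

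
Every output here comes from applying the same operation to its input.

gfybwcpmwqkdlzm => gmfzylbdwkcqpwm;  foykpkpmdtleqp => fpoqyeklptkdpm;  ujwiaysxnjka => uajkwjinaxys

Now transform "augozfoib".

abuigoofz

In each case the input is transformed by: take characters alternately from the front and the back (1st, last, 2nd, 2nd-last, ...).
For "augozfoib" the result is "abuigoofz".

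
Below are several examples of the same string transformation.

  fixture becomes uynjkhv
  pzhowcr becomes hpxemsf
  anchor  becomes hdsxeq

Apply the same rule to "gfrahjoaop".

The transformation: swap the first and last characters, then shift every letter 10 places backward in the alphabet (wrapping around).
For "gfrahjoaop", step one produces "pfrahjoaog"; step two turns that into "fvhqxzeqew".

fvhqxzeqew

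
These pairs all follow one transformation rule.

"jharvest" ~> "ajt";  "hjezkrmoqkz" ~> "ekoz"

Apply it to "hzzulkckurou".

What's happening: sort the characters into alphabetical order, then keep one character in every 3, starting at position 1 (positions 1st, 4th, 7th, ...).
So "hzzulkckurou" becomes "ckru".

ckru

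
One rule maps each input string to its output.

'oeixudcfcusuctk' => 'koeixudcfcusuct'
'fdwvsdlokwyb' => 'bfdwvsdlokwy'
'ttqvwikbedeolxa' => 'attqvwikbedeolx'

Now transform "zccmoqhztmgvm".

mzccmoqhztmgv

The pattern: move the last character to the front.
For "zccmoqhztmgvm" the result is "mzccmoqhztmgv".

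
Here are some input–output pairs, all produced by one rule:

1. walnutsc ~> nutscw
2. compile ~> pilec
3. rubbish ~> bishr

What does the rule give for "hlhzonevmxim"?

What's happening: move the first character to the end, then delete the first 2 characters.
Working it through for "hlhzonevmxim": intermediate "lhzonevmximh", final "zonevmximh".

zonevmximh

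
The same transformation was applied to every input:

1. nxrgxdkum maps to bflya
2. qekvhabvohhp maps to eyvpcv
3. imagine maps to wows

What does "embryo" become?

The pattern: keep every other character starting from the first (positions 1st, 3rd, 5th, ...), then shift every letter 12 places backward in the alphabet (wrapping around).
For "embryo", step one produces "eby"; step two turns that into "spm".

spm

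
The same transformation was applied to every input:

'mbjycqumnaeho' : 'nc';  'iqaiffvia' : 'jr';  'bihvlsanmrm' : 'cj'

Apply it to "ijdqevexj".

jk

Looking at the pairs, the operation is to shift every letter 1 place forward in the alphabet (wrapping around), then keep only the first 2 characters.
For "ijdqevexj", step one produces "jkerfwfyk"; step two turns that into "jk".
(Check on "iqaiffvia": → "jrbjggwjb" → "jr" ✓)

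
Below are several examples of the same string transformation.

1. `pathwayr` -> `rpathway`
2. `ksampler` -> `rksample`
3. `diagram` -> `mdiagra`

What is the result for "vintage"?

evintag

Each output is the input with this applied: move the last character to the front.
So "vintage" becomes "evintag".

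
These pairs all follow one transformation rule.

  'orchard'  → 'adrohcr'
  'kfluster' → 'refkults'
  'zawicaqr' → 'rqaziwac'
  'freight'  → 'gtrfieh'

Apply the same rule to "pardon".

noapdr

Rule — swap each adjacent pair of characters (1↔2, 3↔4, ...), then move the last 2 characters to the front (rotate right by 2).
Applying both steps to "pardon": "apdrno", then "noapdr".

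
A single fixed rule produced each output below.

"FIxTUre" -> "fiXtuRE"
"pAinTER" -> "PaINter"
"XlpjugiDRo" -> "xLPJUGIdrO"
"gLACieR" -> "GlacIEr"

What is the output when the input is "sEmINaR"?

Looking at the pairs, the operation is to flip the case of every letter.
Applying that to "sEmINaR" gives "SeMinAr".

SeMinAr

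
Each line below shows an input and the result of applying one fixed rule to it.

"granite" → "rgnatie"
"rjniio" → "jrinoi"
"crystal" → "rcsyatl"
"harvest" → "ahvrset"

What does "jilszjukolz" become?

The transformation: swap each adjacent pair of characters (1↔2, 3↔4, ...).
Applying that to "jilszjukolz" gives "ijsljzkuloz".

ijsljzkuloz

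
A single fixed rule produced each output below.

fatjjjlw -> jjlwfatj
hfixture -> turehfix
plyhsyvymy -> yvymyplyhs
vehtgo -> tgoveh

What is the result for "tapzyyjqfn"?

Looking at the pairs, the operation is to swap the front and back halves of the string.
So "tapzyyjqfn" becomes "yjqfntapzy".

yjqfntapzy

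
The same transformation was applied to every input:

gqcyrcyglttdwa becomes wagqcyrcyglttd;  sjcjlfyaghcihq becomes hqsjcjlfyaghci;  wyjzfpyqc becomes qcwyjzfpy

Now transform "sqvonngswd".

wdsqvonngs

In each case the input is transformed by: move the last 2 characters to the front (rotate right by 2).
Applying that to "sqvonngswd" gives "wdsqvonngs".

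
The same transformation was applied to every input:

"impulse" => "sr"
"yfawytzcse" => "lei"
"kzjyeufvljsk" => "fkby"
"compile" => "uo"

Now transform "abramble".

Looking at the pairs, the operation is to shift every letter 6 places forward in the alphabet (wrapping around), then keep one character in every 3, starting at position 2 (positions 2nd, 5th, 8th, ...).
Applying both steps to "abramble": "ghxgshrk", then "hsk".

hsk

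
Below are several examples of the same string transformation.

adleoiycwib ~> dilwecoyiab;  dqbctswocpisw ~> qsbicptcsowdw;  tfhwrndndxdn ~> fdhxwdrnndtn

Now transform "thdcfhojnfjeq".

hedjcffnhjotq

Rule — take characters alternately from the front and the back (1st, last, 2nd, 2nd-last, ...), then move the first 2 characters to the end (rotate left by 2).
Doing the same to "thdcfhojnfjeq": "hedjcffnhjotq".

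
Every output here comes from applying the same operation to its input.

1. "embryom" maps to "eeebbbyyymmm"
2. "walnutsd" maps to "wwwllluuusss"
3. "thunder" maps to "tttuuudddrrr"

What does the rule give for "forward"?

The transformation: keep every other character starting from the first (positions 1st, 3rd, 5th, ...), then repeat every character 3 times.
"forward" → "frad" → "fffrrraaaddd".
(Check on "walnutsd": → "wlus" → "wwwllluuusss" ✓)

fffrrraaaddd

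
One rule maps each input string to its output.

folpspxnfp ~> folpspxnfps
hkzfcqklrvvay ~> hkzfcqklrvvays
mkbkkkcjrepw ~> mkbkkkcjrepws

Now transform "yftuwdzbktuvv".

The transformation: append "s".
"yftuwdzbktuvv" → "yftuwdzbktuvvs".

yftuwdzbktuvvs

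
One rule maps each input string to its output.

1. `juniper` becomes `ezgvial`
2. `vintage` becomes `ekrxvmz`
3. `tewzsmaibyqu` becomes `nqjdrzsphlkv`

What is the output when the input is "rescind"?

jtzeuiv

Each output is the input with this applied: move the first 2 characters to the end (rotate left by 2), then shift every letter 9 places backward in the alphabet (wrapping around).
Working it through for "rescind": intermediate "scindre", final "jtzeuiv".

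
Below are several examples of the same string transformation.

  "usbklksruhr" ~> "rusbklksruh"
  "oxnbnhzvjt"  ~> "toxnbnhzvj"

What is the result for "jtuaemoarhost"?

Rule — move the last character to the front.
On "jtuaemoarhost" that produces "tjtuaemoarhos".

tjtuaemoarhos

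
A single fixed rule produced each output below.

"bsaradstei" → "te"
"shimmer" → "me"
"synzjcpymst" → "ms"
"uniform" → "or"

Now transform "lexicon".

co

The rule is to move the last character to the front, then keep only the last 2 characters.
Working it through for "lexicon": intermediate "nlexico", final "co".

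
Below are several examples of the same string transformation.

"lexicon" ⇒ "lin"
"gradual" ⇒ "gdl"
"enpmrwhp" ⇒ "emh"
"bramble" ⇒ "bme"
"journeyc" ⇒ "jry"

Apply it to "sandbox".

Looking at the pairs, the operation is to keep one character in every 3, starting at position 1 (positions 1st, 4th, 7th, ...).
For "sandbox" the result is "sdx".

sdx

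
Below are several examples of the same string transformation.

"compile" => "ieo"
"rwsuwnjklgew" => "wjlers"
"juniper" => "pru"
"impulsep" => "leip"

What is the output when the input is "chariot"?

What's happening: move the first 3 characters to the end (rotate left by 3), then keep every other character starting from the second (positions 2nd, 4th, 6th, ...).
For "chariot", step one produces "riotcha"; step two turns that into "ith".

ith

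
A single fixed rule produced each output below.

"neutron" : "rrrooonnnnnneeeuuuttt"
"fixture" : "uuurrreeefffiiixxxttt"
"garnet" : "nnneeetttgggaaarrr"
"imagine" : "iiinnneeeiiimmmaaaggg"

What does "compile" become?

iiillleeecccooommmppp

What's happening: move the last 3 characters to the front (rotate right by 3), then repeat every character 3 times.
Applying both steps to "compile": "ilecomp", then "iiillleeecccooommmppp".
(Check on "imagine": → "ineimag" → "iiinnneeeiiimmmaaaggg" ✓)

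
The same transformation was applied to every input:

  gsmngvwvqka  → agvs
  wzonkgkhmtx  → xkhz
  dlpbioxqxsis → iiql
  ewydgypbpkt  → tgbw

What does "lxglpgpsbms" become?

Rule — keep one character in every 3, starting at position 2 (positions 2nd, 5th, 8th, ...), then swap the first and last characters.
"lxglpgpsbms" → "xpss" → "spsx".
(Check on "ewydgypbpkt": → "wgbt" → "tgbw" ✓)

spsx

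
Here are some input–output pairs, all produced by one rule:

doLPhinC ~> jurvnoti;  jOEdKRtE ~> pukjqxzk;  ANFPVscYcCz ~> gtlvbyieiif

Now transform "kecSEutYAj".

Each output is the input with this applied: shift every letter 6 places forward in the alphabet (wrapping around), then convert every letter to lowercase.
"kecSEutYAj" → "qkiYKazEGp" → "qkiykazegp".

qkiykazegp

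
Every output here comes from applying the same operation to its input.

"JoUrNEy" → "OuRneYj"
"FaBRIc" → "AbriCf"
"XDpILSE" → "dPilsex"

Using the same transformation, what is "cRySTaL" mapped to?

rYstAlC

What's happening: flip the case of every letter, then move the first character to the end.
"cRySTaL" → "CrYstAl" → "rYstAlC".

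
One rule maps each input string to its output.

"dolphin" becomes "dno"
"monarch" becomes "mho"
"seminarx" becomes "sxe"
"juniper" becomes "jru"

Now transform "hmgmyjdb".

What's happening: take characters alternately from the front and the back (1st, last, 2nd, 2nd-last, ...), then keep only the first 3 characters.
Applying both steps to "hmgmyjdb": "hbmdgjmy", then "hbm".
(Check on "juniper": → "jruenpi" → "jru" ✓)

hbm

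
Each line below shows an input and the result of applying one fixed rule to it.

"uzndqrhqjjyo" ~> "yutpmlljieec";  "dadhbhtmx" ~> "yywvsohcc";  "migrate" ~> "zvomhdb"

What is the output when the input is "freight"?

zomdcba

The rule is to shift every letter 5 places backward in the alphabet (wrapping around), then sort the characters into reverse alphabetical order.
Starting from "freight": after the first operation, "amzdbco"; after the second, "zomdcba".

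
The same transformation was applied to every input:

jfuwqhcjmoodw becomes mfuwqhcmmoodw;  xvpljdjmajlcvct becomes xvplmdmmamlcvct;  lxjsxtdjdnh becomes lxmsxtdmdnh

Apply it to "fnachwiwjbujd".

The pattern: replace every "j" with "m".
Applying that to "fnachwiwjbujd" gives "fnachwiwmbumd".

fnachwiwmbumd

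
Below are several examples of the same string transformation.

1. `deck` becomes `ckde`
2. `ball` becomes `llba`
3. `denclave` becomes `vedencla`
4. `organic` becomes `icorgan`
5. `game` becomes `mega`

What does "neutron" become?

onneutr

The rule is to move the last 2 characters to the front (rotate right by 2).
So "neutron" becomes "onneutr".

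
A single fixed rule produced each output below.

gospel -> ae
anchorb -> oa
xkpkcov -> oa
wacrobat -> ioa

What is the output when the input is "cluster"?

In each case the input is transformed by: shift every letter 12 places forward in the alphabet (wrapping around), then keep only the vowels.
Starting from "cluster": after the first operation, "oxgefqd"; after the second, "oe".
(Check on "xkpkcov": → "jwbwoah" → "oa" ✓)

oe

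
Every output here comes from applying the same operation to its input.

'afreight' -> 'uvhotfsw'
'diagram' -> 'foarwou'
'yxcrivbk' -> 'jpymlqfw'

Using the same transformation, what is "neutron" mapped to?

fcbbsih

Rule — move the last 3 characters to the front (rotate right by 3), then shift every letter 12 places backward in the alphabet (wrapping around).
For "neutron", step one produces "ronneut"; step two turns that into "fcbbsih".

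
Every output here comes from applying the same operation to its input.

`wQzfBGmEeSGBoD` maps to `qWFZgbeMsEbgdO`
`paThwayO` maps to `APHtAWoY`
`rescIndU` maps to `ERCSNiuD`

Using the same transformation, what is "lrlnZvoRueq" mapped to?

RLNLVzrOEUQ

The rule is to swap each adjacent pair of characters (1↔2, 3↔4, ...), then flip the case of every letter.
Applying both steps to "lrlnZvoRueq": "rlnlvZRoeuq", then "RLNLVzrOEUQ".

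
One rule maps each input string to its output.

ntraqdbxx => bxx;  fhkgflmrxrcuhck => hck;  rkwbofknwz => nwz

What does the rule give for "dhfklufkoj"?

koj

The pattern: keep only the last 3 characters.
So "dhfklufkoj" becomes "koj".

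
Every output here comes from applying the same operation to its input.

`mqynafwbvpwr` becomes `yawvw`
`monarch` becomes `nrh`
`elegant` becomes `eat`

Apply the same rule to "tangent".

The transformation: keep every other character starting from the first (positions 1st, 3rd, 5th, ...), then delete the first character.
Applying both steps to "tangent": "tnet", then "net".
(Check on "monarch": → "mnrh" → "nrh" ✓)

net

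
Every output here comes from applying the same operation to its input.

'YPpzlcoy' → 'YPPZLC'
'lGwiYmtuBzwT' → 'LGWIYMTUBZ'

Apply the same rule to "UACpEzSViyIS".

UACPEZSVIY

The transformation: delete the last 2 characters, then convert every letter to uppercase.
On "UACpEzSViyIS": the first step gives "UACpEzSViy", and the second then gives "UACPEZSVIY".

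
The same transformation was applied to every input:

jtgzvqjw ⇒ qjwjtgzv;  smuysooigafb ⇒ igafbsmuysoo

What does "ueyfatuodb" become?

The rule is to swap the front and back halves of the string, then move the first character to the end.
Working it through for "ueyfatuodb": intermediate "tuodbueyfa", final "uodbueyfat".

uodbueyfat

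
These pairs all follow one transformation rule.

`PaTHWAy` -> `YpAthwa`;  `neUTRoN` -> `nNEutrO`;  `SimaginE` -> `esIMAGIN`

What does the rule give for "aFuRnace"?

EAfUrNAC

The transformation: flip the case of every letter, then move the last character to the front.
"aFuRnace" → "AfUrNACE" → "EAfUrNAC".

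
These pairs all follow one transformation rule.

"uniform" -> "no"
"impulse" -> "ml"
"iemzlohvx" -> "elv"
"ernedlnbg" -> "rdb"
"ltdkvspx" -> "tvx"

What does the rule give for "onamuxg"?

nu

The rule is to keep one character in every 3, starting at position 2 (positions 2nd, 5th, 8th, ...).
Doing the same to "onamuxg": "nu".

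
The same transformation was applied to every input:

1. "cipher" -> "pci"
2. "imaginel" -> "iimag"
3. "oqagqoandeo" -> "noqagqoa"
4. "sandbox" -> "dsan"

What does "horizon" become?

ihor

The transformation: delete the last 3 characters, then move the last character to the front.
Applying both steps to "horizon": "hori", then "ihor".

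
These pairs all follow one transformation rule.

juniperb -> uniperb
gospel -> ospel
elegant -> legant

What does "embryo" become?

In each case the input is transformed by: delete the first character.
On "embryo" that produces "mbryo".

mbryo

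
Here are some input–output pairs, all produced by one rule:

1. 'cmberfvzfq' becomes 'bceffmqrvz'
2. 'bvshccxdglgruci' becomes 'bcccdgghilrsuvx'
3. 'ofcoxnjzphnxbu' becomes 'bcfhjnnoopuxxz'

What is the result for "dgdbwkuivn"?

In each case the input is transformed by: sort the characters into alphabetical order.
"dgdbwkuivn" → "bddgiknuvw".

bddgiknuvw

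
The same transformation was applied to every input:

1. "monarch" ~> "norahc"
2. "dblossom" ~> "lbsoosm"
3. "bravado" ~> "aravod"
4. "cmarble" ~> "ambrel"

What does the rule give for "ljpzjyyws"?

pjjzyysw

Looking at the pairs, the operation is to delete the first character, then swap each adjacent pair of characters (1↔2, 3↔4, ...).
Working it through for "ljpzjyyws": intermediate "jpzjyyws", final "pjjzyysw".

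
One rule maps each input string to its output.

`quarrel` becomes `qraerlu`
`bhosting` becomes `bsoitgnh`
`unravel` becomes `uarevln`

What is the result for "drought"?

Each output is the input with this applied: swap each adjacent pair of characters (1↔2, 3↔4, ...), then move the first character to the end.
Starting from "drought": after the first operation, "rduohgt"; after the second, "duohgtr".

duohgtr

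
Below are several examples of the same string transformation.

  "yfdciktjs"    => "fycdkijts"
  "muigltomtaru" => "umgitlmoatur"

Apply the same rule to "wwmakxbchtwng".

Rule — swap each adjacent pair of characters (1↔2, 3↔4, ...).
"wwmakxbchtwng" → "wwamxkcbthnwg".

wwamxkcbthnwg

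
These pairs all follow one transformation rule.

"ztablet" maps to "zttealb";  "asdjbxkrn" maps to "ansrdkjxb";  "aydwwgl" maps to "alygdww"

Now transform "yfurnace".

Looking at the pairs, the operation is to take characters alternately from the front and the back (1st, last, 2nd, 2nd-last, ...).
Applying that to "yfurnace" gives "yefcuarn".

yefcuarn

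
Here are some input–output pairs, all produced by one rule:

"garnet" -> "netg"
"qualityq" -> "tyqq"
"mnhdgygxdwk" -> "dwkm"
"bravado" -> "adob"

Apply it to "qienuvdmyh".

myhq

Rule — move the last 3 characters to the front (rotate right by 3), then keep only the first 4 characters.
Applying both steps to "qienuvdmyh": "myhqienuvd", then "myhq".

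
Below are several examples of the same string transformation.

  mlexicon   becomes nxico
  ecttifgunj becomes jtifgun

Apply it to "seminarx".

xinar

Looking at the pairs, the operation is to delete the first 3 characters, then move the last character to the front.
For "seminarx", step one produces "inarx"; step two turns that into "xinar".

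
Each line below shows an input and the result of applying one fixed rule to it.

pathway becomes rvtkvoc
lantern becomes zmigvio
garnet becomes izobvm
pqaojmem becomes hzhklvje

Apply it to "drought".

Rule — shift every letter 5 places backward in the alphabet (wrapping around), then move the last 3 characters to the front (rotate right by 3).
Starting from "drought": after the first operation, "ymjpbco"; after the second, "bcoymjp".
(Check on "garnet": → "bvmizo" → "izobvm" ✓)

bcoymjp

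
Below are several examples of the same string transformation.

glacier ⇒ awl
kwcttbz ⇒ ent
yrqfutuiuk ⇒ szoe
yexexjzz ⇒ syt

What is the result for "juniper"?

dcl

The pattern: shift every letter 6 places backward in the alphabet (wrapping around), then keep one character in every 3, starting at position 1 (positions 1st, 4th, 7th, ...).
"juniper" → "dohcjyl" → "dcl".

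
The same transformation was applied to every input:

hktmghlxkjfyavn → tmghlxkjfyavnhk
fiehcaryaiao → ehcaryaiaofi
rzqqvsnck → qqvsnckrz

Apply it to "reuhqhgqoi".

uhqhgqoire

Looking at the pairs, the operation is to move the first 2 characters to the end (rotate left by 2).
"reuhqhgqoi" → "uhqhgqoire".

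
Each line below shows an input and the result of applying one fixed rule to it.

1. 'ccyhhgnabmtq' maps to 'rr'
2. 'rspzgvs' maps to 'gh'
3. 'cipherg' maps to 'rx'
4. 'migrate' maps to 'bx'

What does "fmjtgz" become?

What's happening: shift every letter 11 places backward in the alphabet (wrapping around), then keep only the first 2 characters.
Starting from "fmjtgz": after the first operation, "ubyivo"; after the second, "ub".

ub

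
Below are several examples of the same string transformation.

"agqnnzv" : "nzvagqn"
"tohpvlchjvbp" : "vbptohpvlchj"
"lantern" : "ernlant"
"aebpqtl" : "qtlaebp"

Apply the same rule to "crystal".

talcrys

The rule is to move the last 3 characters to the front (rotate right by 3).
Doing the same to "crystal": "talcrys".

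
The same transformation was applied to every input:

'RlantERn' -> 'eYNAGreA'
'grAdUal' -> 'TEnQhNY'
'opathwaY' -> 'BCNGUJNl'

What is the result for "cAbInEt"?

PnOvArG

Each output is the input with this applied: shift every letter 13 places forward in the alphabet (wrapping around) — i.e. ROT13, then flip the case of every letter.
Starting from "cAbInEt": after the first operation, "pNoVaRg"; after the second, "PnOvArG".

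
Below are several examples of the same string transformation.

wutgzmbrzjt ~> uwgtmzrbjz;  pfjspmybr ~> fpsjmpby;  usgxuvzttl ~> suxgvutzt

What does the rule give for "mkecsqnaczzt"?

Each output is the input with this applied: delete the last character, then swap each adjacent pair of characters (1↔2, 3↔4, ...).
For "mkecsqnaczzt", step one produces "mkecsqnaczz"; step two turns that into "kmceqsanzcz".
(Check on "wutgzmbrzjt": → "wutgzmbrzj" → "uwgtmzrbjz" ✓)

kmceqsanzcz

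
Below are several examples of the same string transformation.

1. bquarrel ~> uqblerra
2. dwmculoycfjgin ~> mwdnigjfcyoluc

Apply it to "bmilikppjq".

What's happening: reverse the string, then move the last 3 characters to the front (rotate right by 3).
"bmilikppjq" → "qjppkilimb" → "imbqjppkil".

imbqjppkil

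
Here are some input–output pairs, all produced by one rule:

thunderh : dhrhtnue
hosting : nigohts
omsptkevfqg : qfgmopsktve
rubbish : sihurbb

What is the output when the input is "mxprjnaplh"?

Each output is the input with this applied: swap each adjacent pair of characters (1↔2, 3↔4, ...), then move the last 3 characters to the front (rotate right by 3).
Starting from "mxprjnaplh": after the first operation, "xmrpnjpahl"; after the second, "ahlxmrpnjp".

ahlxmrpnjp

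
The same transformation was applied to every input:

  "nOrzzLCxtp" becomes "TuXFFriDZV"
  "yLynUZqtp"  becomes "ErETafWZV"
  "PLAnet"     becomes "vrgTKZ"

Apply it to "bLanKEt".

HrGTqkZ

The transformation: shift every letter 6 places forward in the alphabet (wrapping around), then flip the case of every letter.
Applying both steps to "bLanKEt": "hRgtQKz", then "HrGTqkZ".
(Check on "yLynUZqtp": → "eRetAFwzv" → "ErETafWZV" ✓)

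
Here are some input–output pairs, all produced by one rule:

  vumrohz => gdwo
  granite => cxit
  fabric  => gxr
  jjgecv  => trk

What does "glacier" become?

Rule — shift every letter 11 places backward in the alphabet (wrapping around), then delete the first 3 characters.
For "glacier", step one produces "vaprxtg"; step two turns that into "rxtg".

rxtg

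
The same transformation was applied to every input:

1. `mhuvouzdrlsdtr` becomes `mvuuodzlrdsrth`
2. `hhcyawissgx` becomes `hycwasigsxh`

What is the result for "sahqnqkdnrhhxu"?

sqhqndkrnhhuxa

Each output is the input with this applied: swap each adjacent pair of characters (1↔2, 3↔4, ...), then move the first character to the end.
"sahqnqkdnrhhxu" → "asqhqndkrnhhux" → "sqhqndkrnhhuxa".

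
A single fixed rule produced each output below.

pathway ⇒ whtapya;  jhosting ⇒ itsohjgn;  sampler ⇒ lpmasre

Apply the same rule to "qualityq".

The transformation: move the last 2 characters to the front (rotate right by 2), then reverse the string.
Applying both steps to "qualityq": "yqqualit", then "tilauqqy".

tilauqqy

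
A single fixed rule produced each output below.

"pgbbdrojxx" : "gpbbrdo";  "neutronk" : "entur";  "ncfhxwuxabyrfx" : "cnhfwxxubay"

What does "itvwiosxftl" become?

tiwvoixs

Each output is the input with this applied: delete the last 3 characters, then swap each adjacent pair of characters (1↔2, 3↔4, ...).
Working it through for "itvwiosxftl": intermediate "itvwiosx", final "tiwvoixs".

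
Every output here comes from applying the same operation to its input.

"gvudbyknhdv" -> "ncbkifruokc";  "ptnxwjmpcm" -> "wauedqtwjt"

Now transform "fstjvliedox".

The rule is to shift every letter 7 places forward in the alphabet (wrapping around).
Applying that to "fstjvliedox" gives "mzaqcsplkve".

mzaqcsplkve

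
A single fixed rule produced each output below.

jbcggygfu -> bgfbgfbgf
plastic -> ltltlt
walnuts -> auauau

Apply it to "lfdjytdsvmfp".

Each output is the input with this applied: keep one character in every 3, starting at position 2 (positions 2nd, 5th, 8th, ...), then write the whole string 3 times in a row.
Working it through for "lfdjytdsvmfp": intermediate "fysf", final "fysffysffysf".
(Check on "jbcggygfu": → "bgf" → "bgfbgfbgf" ✓)

fysffysffysf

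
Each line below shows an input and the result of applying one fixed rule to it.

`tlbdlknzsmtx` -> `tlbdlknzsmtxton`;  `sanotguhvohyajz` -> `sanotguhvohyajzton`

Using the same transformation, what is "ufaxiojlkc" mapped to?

ufaxiojlkcton

The transformation: append "ton".
Doing the same to "ufaxiojlkc": "ufaxiojlkcton".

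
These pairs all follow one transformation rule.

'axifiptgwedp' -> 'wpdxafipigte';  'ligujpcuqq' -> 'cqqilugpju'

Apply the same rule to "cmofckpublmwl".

The pattern: swap each adjacent pair of characters (1↔2, 3↔4, ...), then move the last 3 characters to the front (rotate right by 3).
So "cmofckpublmwl" becomes "wmlmcfokcuplb".
(Check on "ligujpcuqq": → "ilugpjucqq" → "cqqilugpju" ✓)

wmlmcfokcuplb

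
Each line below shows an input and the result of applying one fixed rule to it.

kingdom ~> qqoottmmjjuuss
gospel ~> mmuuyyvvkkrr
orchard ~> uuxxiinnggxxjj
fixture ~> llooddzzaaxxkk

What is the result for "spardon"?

The transformation: shift every letter 6 places forward in the alphabet (wrapping around), then double every character.
"spardon" → "yyvvggxxjjuutt".

yyvvggxxjjuutt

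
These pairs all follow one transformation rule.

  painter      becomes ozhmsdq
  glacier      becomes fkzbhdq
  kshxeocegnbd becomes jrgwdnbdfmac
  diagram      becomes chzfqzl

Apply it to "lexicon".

Rule — shift every letter 1 place backward in the alphabet (wrapping around).
So "lexicon" becomes "kdwhbnm".

kdwhbnm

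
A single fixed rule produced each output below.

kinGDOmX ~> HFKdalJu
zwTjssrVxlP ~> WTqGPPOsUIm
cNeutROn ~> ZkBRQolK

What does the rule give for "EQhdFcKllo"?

bnEAcZhIIL

The transformation: shift every letter 3 places backward in the alphabet (wrapping around), then flip the case of every letter.
Applying both steps to "EQhdFcKllo": "BNeaCzHiil", then "bnEAcZhIIL".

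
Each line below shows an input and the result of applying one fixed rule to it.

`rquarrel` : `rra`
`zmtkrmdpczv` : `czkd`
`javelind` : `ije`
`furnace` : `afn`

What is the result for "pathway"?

The transformation: move the last 3 characters to the front (rotate right by 3), then keep one character in every 3, starting at position 1 (positions 1st, 4th, 7th, ...).
Working it through for "pathway": intermediate "waypath", final "wph".

wph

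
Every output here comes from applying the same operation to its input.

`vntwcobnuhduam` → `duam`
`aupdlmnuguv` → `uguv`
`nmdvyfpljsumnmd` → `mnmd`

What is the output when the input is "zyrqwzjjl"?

Looking at the pairs, the operation is to keep only the last 4 characters.
For "zyrqwzjjl" the result is "zjjl".

zjjl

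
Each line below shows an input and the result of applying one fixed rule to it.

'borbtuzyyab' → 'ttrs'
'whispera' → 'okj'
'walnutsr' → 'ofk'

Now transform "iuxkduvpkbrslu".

The pattern: shift every letter 8 places backward in the alphabet (wrapping around), then keep one character in every 3, starting at position 1 (positions 1st, 4th, 7th, ...).
On "iuxkduvpkbrslu" that produces "acntd".

acntd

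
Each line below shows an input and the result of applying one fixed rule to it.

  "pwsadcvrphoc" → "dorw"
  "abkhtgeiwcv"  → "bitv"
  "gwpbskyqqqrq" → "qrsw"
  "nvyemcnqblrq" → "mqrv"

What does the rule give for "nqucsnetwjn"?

nqst

The pattern: keep one character in every 3, starting at position 2 (positions 2nd, 5th, 8th, ...), then sort the characters into alphabetical order.
For "nqucsnetwjn", step one produces "qstn"; step two turns that into "nqst".
(Check on "pwsadcvrphoc": → "wdro" → "dorw" ✓)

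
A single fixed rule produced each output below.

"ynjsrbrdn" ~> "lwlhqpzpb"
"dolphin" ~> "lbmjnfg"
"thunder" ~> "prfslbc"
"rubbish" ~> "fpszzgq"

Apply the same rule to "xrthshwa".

yvprfqfu

What's happening: move the last character to the front, then shift every letter 2 places backward in the alphabet (wrapping around).
"xrthshwa" → "axrthshw" → "yvprfqfu".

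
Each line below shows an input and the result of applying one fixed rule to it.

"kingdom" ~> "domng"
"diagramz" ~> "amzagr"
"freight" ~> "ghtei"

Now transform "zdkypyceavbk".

Rule — delete the first 2 characters, then move the last 3 characters to the front (rotate right by 3).
On "zdkypyceavbk": the first step gives "kypyceavbk", and the second then gives "vbkkypycea".

vbkkypycea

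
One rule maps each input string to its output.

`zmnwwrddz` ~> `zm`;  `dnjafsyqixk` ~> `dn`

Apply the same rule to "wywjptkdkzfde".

In each case the input is transformed by: keep only the first 2 characters.
For "wywjptkdkzfde" the result is "wy".

wy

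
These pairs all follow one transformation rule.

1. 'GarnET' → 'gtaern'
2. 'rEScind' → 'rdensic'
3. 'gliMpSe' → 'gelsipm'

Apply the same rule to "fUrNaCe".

Rule — take characters alternately from the front and the back (1st, last, 2nd, 2nd-last, ...), then convert every letter to lowercase.
On "fUrNaCe" that produces "feucran".

feucran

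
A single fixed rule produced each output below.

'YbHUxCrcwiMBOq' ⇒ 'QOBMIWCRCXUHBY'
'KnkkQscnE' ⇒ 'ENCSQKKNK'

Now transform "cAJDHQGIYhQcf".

FCQHYIGQHDJAC

The rule is to reverse the string, then convert every letter to uppercase.
On "cAJDHQGIYhQcf": the first step gives "fcQhYIGQHDJAc", and the second then gives "FCQHYIGQHDJAC".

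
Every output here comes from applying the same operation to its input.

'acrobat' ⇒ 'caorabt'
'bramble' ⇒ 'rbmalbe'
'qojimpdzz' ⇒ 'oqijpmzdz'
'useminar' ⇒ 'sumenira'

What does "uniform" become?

nufirom

Rule — swap each adjacent pair of characters (1↔2, 3↔4, ...).
"uniform" → "nufirom".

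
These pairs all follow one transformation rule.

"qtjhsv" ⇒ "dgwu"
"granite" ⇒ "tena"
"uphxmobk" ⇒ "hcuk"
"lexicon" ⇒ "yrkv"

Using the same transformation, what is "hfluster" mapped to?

usyh

The rule is to shift every letter 13 places forward in the alphabet (wrapping around) — i.e. ROT13, then keep only the first 4 characters.
Applying both steps to "hfluster": "usyhfgre", then "usyh".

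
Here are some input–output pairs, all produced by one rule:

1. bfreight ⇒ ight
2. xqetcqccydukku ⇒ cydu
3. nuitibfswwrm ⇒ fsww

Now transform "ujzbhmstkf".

mstk

What's happening: swap the front and back halves of the string, then keep only the first 4 characters.
For "ujzbhmstkf", step one produces "mstkfujzbh"; step two turns that into "mstk".
(Check on "xqetcqccydukku": → "cydukkuxqetcqc" → "cydu" ✓)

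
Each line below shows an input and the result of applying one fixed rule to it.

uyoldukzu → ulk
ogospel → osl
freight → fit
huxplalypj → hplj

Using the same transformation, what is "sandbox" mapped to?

Each output is the input with this applied: keep one character in every 3, starting at position 1 (positions 1st, 4th, 7th, ...).
For "sandbox" the result is "sdx".

sdx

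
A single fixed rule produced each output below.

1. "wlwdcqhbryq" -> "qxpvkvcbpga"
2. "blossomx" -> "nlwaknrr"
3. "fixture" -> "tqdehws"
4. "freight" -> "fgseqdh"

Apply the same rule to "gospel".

odkfnr

Each output is the input with this applied: shift every letter 1 place backward in the alphabet (wrapping around), then move the last 3 characters to the front (rotate right by 3).
"gospel" → "fnrodk" → "odkfnr".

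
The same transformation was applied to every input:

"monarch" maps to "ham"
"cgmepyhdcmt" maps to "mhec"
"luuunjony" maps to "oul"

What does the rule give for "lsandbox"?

Each output is the input with this applied: keep one character in every 3, starting at position 1 (positions 1st, 4th, 7th, ...), then reverse the string.
On "lsandbox": the first step gives "lno", and the second then gives "onl".
(Check on "luuunjony": → "luo" → "oul" ✓)

onl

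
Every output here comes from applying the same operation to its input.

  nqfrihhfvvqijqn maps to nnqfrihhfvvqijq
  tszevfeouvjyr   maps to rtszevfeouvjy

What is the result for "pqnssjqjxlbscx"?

xpqnssjqjxlbsc

In each case the input is transformed by: move the last character to the front.
On "pqnssjqjxlbscx" that produces "xpqnssjqjxlbsc".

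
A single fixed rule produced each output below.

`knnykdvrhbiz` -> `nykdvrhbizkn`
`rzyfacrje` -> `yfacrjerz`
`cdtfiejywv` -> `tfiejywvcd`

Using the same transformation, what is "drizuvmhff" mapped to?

The transformation: move the first 2 characters to the end (rotate left by 2).
Applying that to "drizuvmhff" gives "izuvmhffdr".

izuvmhffdr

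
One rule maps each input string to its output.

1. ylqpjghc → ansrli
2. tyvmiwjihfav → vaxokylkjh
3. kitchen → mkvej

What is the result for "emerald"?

gogtc

In each case the input is transformed by: shift every letter 2 places forward in the alphabet (wrapping around), then delete the last 2 characters.
Applying both steps to "emerald": "gogtcnf", then "gogtc".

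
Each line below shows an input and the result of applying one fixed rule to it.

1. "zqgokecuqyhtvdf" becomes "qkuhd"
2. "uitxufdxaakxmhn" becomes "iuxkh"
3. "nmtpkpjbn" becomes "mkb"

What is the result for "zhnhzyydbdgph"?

In each case the input is transformed by: keep one character in every 3, starting at position 2 (positions 2nd, 5th, 8th, ...).
For "zhnhzyydbdgph" the result is "hzdg".

hzdg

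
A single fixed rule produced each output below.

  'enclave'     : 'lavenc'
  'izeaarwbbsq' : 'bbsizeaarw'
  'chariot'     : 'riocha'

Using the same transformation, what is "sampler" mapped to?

plesam

The transformation: delete the last character, then move the last 3 characters to the front (rotate right by 3).
Starting from "sampler": after the first operation, "sample"; after the second, "plesam".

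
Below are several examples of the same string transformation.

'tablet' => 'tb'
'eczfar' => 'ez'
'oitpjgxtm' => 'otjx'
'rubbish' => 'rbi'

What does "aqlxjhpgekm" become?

aljpe

What's happening: keep every other character starting from the first (positions 1st, 3rd, 5th, ...), then delete the last character.
Starting from "aqlxjhpgekm": after the first operation, "aljpem"; after the second, "aljpe".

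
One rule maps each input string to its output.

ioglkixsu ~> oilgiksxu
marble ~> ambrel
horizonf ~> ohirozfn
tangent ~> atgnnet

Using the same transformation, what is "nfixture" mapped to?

The pattern: swap each adjacent pair of characters (1↔2, 3↔4, ...).
On "nfixture" that produces "fnxiuter".

fnxiuter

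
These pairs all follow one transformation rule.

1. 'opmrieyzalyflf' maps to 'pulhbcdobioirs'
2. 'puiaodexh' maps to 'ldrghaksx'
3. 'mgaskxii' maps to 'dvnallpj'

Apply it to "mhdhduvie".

Each output is the input with this applied: shift every letter 3 places forward in the alphabet (wrapping around), then move the first 2 characters to the end (rotate left by 2).
So "mhdhduvie" becomes "gkgxylhpk".

gkgxylhpk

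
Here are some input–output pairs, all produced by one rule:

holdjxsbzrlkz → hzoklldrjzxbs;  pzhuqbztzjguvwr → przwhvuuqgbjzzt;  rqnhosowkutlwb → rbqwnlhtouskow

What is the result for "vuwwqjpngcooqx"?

What's happening: take characters alternately from the front and the back (1st, last, 2nd, 2nd-last, ...).
Doing the same to "vuwwqjpngcooqx": "vxuqwowoqcjgpn".

vxuqwowoqcjgpn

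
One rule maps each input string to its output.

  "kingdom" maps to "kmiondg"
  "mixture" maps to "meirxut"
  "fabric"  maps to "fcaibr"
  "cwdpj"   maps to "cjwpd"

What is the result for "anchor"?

arnoch

In each case the input is transformed by: take characters alternately from the front and the back (1st, last, 2nd, 2nd-last, ...).
For "anchor" the result is "arnoch".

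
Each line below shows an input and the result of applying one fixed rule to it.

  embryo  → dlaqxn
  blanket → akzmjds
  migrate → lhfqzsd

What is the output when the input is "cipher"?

Rule — shift every letter 1 place backward in the alphabet (wrapping around).
On "cipher" that produces "bhogdq".

bhogdq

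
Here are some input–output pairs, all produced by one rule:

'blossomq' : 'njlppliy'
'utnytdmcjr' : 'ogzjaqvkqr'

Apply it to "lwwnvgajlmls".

pijigxdsktti

What's happening: reverse the string, then shift every letter 3 places backward in the alphabet (wrapping around).
Applying both steps to "lwwnvgajlmls": "slmljagvnwwl", then "pijigxdsktti".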